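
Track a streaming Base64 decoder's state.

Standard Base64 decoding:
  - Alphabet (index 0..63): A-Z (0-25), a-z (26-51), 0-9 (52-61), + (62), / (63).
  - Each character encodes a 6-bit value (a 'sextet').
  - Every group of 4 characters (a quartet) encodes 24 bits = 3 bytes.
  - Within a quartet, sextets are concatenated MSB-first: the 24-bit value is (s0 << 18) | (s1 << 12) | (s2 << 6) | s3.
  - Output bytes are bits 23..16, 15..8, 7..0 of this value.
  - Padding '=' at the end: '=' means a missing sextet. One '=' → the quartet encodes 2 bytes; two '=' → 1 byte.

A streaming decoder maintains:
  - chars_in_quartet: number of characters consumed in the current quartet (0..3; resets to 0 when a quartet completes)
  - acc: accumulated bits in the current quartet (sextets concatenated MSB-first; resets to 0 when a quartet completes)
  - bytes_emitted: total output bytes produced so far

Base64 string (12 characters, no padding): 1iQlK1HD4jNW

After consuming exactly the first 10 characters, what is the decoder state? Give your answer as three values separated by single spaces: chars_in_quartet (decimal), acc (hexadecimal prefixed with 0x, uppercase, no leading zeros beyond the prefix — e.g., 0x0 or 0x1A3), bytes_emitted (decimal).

After char 0 ('1'=53): chars_in_quartet=1 acc=0x35 bytes_emitted=0
After char 1 ('i'=34): chars_in_quartet=2 acc=0xD62 bytes_emitted=0
After char 2 ('Q'=16): chars_in_quartet=3 acc=0x35890 bytes_emitted=0
After char 3 ('l'=37): chars_in_quartet=4 acc=0xD62425 -> emit D6 24 25, reset; bytes_emitted=3
After char 4 ('K'=10): chars_in_quartet=1 acc=0xA bytes_emitted=3
After char 5 ('1'=53): chars_in_quartet=2 acc=0x2B5 bytes_emitted=3
After char 6 ('H'=7): chars_in_quartet=3 acc=0xAD47 bytes_emitted=3
After char 7 ('D'=3): chars_in_quartet=4 acc=0x2B51C3 -> emit 2B 51 C3, reset; bytes_emitted=6
After char 8 ('4'=56): chars_in_quartet=1 acc=0x38 bytes_emitted=6
After char 9 ('j'=35): chars_in_quartet=2 acc=0xE23 bytes_emitted=6

Answer: 2 0xE23 6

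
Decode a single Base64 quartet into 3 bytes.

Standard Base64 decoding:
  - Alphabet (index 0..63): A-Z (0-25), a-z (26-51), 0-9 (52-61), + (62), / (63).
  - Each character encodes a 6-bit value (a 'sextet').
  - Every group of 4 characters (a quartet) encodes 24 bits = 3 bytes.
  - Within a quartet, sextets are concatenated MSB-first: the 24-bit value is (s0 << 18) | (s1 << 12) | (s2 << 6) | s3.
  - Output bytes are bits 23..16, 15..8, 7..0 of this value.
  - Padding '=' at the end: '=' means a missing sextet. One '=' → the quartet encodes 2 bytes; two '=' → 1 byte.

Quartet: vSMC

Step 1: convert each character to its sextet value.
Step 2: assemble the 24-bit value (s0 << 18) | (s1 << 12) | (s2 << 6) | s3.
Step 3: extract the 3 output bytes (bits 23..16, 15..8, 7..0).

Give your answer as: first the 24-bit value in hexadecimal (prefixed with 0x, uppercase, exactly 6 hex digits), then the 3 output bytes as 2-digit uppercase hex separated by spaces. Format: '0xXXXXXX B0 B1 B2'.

Sextets: v=47, S=18, M=12, C=2
24-bit: (47<<18) | (18<<12) | (12<<6) | 2
      = 0xBC0000 | 0x012000 | 0x000300 | 0x000002
      = 0xBD2302
Bytes: (v>>16)&0xFF=BD, (v>>8)&0xFF=23, v&0xFF=02

Answer: 0xBD2302 BD 23 02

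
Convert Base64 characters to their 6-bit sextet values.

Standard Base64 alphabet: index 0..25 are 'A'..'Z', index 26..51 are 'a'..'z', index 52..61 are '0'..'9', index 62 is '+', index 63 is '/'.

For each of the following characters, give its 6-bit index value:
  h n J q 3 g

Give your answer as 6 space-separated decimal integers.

'h': a..z range, 26 + ord('h') − ord('a') = 33
'n': a..z range, 26 + ord('n') − ord('a') = 39
'J': A..Z range, ord('J') − ord('A') = 9
'q': a..z range, 26 + ord('q') − ord('a') = 42
'3': 0..9 range, 52 + ord('3') − ord('0') = 55
'g': a..z range, 26 + ord('g') − ord('a') = 32

Answer: 33 39 9 42 55 32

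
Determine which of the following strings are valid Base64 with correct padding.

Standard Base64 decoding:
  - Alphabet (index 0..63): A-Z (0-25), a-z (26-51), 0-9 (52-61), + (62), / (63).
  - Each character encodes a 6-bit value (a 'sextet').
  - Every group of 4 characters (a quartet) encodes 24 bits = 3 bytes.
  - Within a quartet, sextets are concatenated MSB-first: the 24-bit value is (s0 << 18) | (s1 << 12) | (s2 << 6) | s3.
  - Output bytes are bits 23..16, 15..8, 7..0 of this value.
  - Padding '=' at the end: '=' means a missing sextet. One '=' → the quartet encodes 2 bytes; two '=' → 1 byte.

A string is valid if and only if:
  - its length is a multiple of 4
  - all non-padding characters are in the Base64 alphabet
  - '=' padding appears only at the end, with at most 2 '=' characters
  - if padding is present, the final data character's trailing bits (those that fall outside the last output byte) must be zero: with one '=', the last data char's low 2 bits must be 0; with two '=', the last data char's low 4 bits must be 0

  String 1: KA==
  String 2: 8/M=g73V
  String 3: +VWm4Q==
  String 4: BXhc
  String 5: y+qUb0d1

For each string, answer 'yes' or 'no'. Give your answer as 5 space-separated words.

Answer: yes no yes yes yes

Derivation:
String 1: 'KA==' → valid
String 2: '8/M=g73V' → invalid (bad char(s): ['=']; '=' in middle)
String 3: '+VWm4Q==' → valid
String 4: 'BXhc' → valid
String 5: 'y+qUb0d1' → valid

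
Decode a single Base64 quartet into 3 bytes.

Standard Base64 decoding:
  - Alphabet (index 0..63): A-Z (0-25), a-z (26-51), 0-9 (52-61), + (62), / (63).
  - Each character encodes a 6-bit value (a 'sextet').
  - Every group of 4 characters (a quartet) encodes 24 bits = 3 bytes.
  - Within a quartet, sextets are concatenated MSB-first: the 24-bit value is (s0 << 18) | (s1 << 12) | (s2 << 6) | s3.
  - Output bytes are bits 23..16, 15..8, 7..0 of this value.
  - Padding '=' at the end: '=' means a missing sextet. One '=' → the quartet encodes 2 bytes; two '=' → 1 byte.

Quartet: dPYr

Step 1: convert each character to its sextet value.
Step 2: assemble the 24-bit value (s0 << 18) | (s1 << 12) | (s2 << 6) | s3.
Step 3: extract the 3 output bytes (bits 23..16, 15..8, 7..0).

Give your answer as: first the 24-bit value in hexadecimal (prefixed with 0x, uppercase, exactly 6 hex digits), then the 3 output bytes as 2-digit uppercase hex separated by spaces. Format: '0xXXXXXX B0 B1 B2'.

Answer: 0x74F62B 74 F6 2B

Derivation:
Sextets: d=29, P=15, Y=24, r=43
24-bit: (29<<18) | (15<<12) | (24<<6) | 43
      = 0x740000 | 0x00F000 | 0x000600 | 0x00002B
      = 0x74F62B
Bytes: (v>>16)&0xFF=74, (v>>8)&0xFF=F6, v&0xFF=2B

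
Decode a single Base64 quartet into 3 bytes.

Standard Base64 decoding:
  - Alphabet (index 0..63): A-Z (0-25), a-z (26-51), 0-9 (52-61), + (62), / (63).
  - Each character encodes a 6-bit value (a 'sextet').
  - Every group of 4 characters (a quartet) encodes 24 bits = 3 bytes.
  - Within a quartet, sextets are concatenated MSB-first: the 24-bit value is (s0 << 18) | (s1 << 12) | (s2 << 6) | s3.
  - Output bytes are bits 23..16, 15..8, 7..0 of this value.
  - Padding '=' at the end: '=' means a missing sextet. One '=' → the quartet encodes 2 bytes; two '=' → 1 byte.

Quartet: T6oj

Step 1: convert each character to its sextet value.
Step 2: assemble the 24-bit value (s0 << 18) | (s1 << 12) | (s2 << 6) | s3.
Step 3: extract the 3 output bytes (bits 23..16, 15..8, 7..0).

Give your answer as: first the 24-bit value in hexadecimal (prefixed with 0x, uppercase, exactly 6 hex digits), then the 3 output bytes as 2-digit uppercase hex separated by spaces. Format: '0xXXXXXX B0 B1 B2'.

Sextets: T=19, 6=58, o=40, j=35
24-bit: (19<<18) | (58<<12) | (40<<6) | 35
      = 0x4C0000 | 0x03A000 | 0x000A00 | 0x000023
      = 0x4FAA23
Bytes: (v>>16)&0xFF=4F, (v>>8)&0xFF=AA, v&0xFF=23

Answer: 0x4FAA23 4F AA 23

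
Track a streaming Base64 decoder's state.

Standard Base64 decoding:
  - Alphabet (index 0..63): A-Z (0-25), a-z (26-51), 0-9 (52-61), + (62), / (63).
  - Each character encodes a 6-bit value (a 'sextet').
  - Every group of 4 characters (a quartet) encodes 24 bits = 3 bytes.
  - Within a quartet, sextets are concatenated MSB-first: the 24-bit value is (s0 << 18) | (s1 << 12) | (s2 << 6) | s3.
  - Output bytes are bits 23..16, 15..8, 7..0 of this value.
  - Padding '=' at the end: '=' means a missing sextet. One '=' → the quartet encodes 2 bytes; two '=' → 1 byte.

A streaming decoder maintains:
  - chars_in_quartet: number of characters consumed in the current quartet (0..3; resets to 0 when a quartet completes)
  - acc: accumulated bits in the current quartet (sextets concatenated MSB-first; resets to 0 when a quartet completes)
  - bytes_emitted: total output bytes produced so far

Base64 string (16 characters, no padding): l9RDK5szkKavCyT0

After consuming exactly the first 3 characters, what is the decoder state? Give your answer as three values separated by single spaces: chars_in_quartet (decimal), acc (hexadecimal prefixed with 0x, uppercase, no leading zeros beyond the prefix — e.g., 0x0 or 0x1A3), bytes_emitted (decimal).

Answer: 3 0x25F51 0

Derivation:
After char 0 ('l'=37): chars_in_quartet=1 acc=0x25 bytes_emitted=0
After char 1 ('9'=61): chars_in_quartet=2 acc=0x97D bytes_emitted=0
After char 2 ('R'=17): chars_in_quartet=3 acc=0x25F51 bytes_emitted=0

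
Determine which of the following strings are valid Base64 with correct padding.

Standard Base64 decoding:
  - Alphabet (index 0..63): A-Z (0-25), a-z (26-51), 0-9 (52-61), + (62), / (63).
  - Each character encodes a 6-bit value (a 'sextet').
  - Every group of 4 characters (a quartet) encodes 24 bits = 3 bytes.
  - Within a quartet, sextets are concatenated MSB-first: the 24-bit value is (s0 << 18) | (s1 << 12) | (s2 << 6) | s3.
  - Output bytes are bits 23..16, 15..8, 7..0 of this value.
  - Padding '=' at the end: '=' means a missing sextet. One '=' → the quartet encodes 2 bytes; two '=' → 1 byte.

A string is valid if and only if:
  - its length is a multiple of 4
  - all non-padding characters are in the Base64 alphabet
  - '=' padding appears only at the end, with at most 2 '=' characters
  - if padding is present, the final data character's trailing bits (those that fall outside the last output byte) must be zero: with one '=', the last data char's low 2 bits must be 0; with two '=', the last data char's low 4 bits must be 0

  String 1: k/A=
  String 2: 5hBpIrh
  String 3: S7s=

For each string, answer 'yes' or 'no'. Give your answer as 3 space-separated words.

Answer: yes no yes

Derivation:
String 1: 'k/A=' → valid
String 2: '5hBpIrh' → invalid (len=7 not mult of 4)
String 3: 'S7s=' → valid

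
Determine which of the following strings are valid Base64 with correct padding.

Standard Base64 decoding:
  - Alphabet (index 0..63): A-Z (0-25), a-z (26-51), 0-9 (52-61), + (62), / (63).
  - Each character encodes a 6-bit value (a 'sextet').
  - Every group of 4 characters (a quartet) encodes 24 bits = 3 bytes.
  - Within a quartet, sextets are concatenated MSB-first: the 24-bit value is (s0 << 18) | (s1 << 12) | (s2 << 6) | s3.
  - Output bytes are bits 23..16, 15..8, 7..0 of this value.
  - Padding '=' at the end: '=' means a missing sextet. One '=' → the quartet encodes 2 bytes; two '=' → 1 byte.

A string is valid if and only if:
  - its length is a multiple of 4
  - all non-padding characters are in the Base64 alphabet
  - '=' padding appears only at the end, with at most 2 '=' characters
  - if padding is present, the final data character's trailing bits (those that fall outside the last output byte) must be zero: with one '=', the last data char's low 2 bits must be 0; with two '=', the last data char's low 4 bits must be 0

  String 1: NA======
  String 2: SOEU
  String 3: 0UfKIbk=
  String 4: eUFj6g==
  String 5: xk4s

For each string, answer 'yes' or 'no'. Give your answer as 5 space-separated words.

String 1: 'NA======' → invalid (6 pad chars (max 2))
String 2: 'SOEU' → valid
String 3: '0UfKIbk=' → valid
String 4: 'eUFj6g==' → valid
String 5: 'xk4s' → valid

Answer: no yes yes yes yes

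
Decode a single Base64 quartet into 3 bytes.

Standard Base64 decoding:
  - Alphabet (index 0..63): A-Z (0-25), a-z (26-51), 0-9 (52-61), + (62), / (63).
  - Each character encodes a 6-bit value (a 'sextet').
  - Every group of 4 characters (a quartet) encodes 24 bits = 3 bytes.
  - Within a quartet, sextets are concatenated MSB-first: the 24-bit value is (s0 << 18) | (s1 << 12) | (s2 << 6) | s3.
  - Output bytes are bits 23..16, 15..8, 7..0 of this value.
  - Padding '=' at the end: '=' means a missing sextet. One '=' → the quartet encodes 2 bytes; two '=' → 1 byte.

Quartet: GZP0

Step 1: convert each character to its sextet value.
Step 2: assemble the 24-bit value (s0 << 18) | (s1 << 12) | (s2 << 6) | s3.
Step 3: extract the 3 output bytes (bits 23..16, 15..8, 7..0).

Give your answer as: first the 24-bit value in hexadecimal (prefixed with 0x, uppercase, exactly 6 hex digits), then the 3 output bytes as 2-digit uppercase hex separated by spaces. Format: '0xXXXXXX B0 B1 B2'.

Answer: 0x1993F4 19 93 F4

Derivation:
Sextets: G=6, Z=25, P=15, 0=52
24-bit: (6<<18) | (25<<12) | (15<<6) | 52
      = 0x180000 | 0x019000 | 0x0003C0 | 0x000034
      = 0x1993F4
Bytes: (v>>16)&0xFF=19, (v>>8)&0xFF=93, v&0xFF=F4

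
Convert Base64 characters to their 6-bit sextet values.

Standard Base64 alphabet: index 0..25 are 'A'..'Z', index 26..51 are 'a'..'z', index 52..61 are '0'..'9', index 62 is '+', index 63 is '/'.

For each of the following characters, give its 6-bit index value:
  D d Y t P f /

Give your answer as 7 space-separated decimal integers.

'D': A..Z range, ord('D') − ord('A') = 3
'd': a..z range, 26 + ord('d') − ord('a') = 29
'Y': A..Z range, ord('Y') − ord('A') = 24
't': a..z range, 26 + ord('t') − ord('a') = 45
'P': A..Z range, ord('P') − ord('A') = 15
'f': a..z range, 26 + ord('f') − ord('a') = 31
'/': index 63

Answer: 3 29 24 45 15 31 63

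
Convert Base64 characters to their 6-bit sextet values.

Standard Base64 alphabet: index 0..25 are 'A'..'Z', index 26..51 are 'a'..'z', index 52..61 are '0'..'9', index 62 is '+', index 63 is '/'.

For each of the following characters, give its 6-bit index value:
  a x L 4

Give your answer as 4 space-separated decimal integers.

Answer: 26 49 11 56

Derivation:
'a': a..z range, 26 + ord('a') − ord('a') = 26
'x': a..z range, 26 + ord('x') − ord('a') = 49
'L': A..Z range, ord('L') − ord('A') = 11
'4': 0..9 range, 52 + ord('4') − ord('0') = 56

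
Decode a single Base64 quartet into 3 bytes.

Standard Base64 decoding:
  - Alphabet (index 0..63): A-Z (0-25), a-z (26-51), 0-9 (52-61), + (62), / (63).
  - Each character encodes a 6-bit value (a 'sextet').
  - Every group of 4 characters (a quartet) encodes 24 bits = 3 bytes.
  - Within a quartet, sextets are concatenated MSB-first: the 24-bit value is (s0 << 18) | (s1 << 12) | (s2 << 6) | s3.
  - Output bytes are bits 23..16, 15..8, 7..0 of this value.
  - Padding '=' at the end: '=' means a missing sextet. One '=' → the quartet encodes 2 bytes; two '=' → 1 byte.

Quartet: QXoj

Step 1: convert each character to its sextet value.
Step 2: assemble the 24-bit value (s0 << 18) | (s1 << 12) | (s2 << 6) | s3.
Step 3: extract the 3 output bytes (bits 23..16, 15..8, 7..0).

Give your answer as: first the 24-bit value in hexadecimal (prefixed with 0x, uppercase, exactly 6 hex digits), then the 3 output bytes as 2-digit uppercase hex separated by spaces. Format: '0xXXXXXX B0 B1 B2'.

Sextets: Q=16, X=23, o=40, j=35
24-bit: (16<<18) | (23<<12) | (40<<6) | 35
      = 0x400000 | 0x017000 | 0x000A00 | 0x000023
      = 0x417A23
Bytes: (v>>16)&0xFF=41, (v>>8)&0xFF=7A, v&0xFF=23

Answer: 0x417A23 41 7A 23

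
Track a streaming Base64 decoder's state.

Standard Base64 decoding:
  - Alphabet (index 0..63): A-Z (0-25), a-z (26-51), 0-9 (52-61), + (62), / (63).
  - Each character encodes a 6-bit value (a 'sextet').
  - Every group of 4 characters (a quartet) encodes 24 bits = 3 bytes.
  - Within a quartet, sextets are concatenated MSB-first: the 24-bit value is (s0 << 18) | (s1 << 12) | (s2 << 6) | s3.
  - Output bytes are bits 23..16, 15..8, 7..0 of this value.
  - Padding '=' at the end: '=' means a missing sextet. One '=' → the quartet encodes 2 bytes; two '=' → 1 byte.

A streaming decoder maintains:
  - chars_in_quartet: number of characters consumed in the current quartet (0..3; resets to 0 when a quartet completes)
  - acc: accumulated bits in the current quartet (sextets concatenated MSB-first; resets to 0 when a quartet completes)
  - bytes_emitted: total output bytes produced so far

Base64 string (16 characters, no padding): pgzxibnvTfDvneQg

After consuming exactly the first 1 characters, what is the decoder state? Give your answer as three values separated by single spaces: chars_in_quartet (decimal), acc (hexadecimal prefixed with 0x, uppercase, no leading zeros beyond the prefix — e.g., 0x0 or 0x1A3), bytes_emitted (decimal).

Answer: 1 0x29 0

Derivation:
After char 0 ('p'=41): chars_in_quartet=1 acc=0x29 bytes_emitted=0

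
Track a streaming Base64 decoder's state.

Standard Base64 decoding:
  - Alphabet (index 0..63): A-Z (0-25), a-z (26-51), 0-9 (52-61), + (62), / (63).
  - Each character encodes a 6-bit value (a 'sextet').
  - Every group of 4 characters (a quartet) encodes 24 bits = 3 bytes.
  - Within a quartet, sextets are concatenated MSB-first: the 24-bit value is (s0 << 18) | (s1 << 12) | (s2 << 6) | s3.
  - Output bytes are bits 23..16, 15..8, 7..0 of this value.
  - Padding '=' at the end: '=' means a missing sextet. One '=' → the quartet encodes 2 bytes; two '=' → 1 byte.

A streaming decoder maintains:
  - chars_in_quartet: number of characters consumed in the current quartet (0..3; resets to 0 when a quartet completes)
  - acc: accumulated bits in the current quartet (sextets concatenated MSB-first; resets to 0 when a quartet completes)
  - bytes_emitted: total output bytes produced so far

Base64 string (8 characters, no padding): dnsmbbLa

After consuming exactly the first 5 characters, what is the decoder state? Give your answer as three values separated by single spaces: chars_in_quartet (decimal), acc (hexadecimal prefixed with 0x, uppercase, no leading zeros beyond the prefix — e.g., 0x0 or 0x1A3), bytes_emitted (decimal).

Answer: 1 0x1B 3

Derivation:
After char 0 ('d'=29): chars_in_quartet=1 acc=0x1D bytes_emitted=0
After char 1 ('n'=39): chars_in_quartet=2 acc=0x767 bytes_emitted=0
After char 2 ('s'=44): chars_in_quartet=3 acc=0x1D9EC bytes_emitted=0
After char 3 ('m'=38): chars_in_quartet=4 acc=0x767B26 -> emit 76 7B 26, reset; bytes_emitted=3
After char 4 ('b'=27): chars_in_quartet=1 acc=0x1B bytes_emitted=3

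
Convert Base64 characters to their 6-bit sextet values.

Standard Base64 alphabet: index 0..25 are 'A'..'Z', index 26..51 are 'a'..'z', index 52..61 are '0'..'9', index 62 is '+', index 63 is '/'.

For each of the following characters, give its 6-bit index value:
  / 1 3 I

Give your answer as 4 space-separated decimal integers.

Answer: 63 53 55 8

Derivation:
'/': index 63
'1': 0..9 range, 52 + ord('1') − ord('0') = 53
'3': 0..9 range, 52 + ord('3') − ord('0') = 55
'I': A..Z range, ord('I') − ord('A') = 8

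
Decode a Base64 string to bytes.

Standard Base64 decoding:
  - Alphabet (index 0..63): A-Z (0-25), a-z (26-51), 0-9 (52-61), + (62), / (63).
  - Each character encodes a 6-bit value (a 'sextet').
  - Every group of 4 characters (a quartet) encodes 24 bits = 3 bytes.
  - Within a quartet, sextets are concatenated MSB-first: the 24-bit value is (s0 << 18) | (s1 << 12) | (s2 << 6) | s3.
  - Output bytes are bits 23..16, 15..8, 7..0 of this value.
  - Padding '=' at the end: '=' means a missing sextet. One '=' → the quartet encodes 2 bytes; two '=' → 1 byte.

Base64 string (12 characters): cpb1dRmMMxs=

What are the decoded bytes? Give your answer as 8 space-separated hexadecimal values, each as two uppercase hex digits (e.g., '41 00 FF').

Answer: 72 96 F5 75 19 8C 33 1B

Derivation:
After char 0 ('c'=28): chars_in_quartet=1 acc=0x1C bytes_emitted=0
After char 1 ('p'=41): chars_in_quartet=2 acc=0x729 bytes_emitted=0
After char 2 ('b'=27): chars_in_quartet=3 acc=0x1CA5B bytes_emitted=0
After char 3 ('1'=53): chars_in_quartet=4 acc=0x7296F5 -> emit 72 96 F5, reset; bytes_emitted=3
After char 4 ('d'=29): chars_in_quartet=1 acc=0x1D bytes_emitted=3
After char 5 ('R'=17): chars_in_quartet=2 acc=0x751 bytes_emitted=3
After char 6 ('m'=38): chars_in_quartet=3 acc=0x1D466 bytes_emitted=3
After char 7 ('M'=12): chars_in_quartet=4 acc=0x75198C -> emit 75 19 8C, reset; bytes_emitted=6
After char 8 ('M'=12): chars_in_quartet=1 acc=0xC bytes_emitted=6
After char 9 ('x'=49): chars_in_quartet=2 acc=0x331 bytes_emitted=6
After char 10 ('s'=44): chars_in_quartet=3 acc=0xCC6C bytes_emitted=6
Padding '=': partial quartet acc=0xCC6C -> emit 33 1B; bytes_emitted=8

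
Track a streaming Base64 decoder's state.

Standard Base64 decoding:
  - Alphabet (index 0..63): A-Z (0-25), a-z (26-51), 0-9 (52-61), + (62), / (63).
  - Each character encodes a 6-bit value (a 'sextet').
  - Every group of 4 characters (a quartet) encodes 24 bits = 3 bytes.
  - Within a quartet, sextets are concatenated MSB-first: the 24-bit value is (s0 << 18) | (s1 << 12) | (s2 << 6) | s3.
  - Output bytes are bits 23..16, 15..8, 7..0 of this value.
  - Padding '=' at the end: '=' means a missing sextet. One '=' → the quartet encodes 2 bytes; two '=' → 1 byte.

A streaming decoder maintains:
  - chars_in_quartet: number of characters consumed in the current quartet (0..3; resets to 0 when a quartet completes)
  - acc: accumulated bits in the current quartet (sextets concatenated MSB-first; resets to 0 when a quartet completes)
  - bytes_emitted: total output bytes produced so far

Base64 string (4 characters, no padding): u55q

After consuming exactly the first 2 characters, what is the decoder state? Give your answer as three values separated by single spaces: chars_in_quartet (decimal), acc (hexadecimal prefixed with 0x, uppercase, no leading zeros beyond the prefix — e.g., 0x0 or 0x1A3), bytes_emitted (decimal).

Answer: 2 0xBB9 0

Derivation:
After char 0 ('u'=46): chars_in_quartet=1 acc=0x2E bytes_emitted=0
After char 1 ('5'=57): chars_in_quartet=2 acc=0xBB9 bytes_emitted=0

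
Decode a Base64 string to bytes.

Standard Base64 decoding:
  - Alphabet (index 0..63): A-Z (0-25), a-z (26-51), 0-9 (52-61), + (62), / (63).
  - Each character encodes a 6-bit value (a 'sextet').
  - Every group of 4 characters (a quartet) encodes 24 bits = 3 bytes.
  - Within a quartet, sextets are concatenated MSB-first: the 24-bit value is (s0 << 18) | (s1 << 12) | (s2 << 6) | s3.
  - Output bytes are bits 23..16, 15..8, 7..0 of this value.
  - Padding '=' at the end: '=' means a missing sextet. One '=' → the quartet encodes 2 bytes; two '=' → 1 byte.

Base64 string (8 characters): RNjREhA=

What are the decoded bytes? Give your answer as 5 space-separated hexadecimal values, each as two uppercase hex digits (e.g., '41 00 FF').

After char 0 ('R'=17): chars_in_quartet=1 acc=0x11 bytes_emitted=0
After char 1 ('N'=13): chars_in_quartet=2 acc=0x44D bytes_emitted=0
After char 2 ('j'=35): chars_in_quartet=3 acc=0x11363 bytes_emitted=0
After char 3 ('R'=17): chars_in_quartet=4 acc=0x44D8D1 -> emit 44 D8 D1, reset; bytes_emitted=3
After char 4 ('E'=4): chars_in_quartet=1 acc=0x4 bytes_emitted=3
After char 5 ('h'=33): chars_in_quartet=2 acc=0x121 bytes_emitted=3
After char 6 ('A'=0): chars_in_quartet=3 acc=0x4840 bytes_emitted=3
Padding '=': partial quartet acc=0x4840 -> emit 12 10; bytes_emitted=5

Answer: 44 D8 D1 12 10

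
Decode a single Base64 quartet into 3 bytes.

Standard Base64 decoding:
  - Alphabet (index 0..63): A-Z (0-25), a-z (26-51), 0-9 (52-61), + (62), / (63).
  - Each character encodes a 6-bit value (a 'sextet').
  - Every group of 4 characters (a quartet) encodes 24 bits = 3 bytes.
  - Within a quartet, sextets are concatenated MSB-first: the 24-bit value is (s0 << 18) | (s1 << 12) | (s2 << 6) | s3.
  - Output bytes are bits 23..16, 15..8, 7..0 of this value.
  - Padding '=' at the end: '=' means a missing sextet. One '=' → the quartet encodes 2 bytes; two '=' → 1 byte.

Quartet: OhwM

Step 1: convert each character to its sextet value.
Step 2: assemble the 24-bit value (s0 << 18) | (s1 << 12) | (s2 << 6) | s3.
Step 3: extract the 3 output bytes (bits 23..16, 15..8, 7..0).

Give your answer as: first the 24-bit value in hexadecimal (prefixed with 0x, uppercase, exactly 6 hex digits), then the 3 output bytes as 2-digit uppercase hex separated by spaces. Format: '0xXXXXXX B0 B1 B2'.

Answer: 0x3A1C0C 3A 1C 0C

Derivation:
Sextets: O=14, h=33, w=48, M=12
24-bit: (14<<18) | (33<<12) | (48<<6) | 12
      = 0x380000 | 0x021000 | 0x000C00 | 0x00000C
      = 0x3A1C0C
Bytes: (v>>16)&0xFF=3A, (v>>8)&0xFF=1C, v&0xFF=0C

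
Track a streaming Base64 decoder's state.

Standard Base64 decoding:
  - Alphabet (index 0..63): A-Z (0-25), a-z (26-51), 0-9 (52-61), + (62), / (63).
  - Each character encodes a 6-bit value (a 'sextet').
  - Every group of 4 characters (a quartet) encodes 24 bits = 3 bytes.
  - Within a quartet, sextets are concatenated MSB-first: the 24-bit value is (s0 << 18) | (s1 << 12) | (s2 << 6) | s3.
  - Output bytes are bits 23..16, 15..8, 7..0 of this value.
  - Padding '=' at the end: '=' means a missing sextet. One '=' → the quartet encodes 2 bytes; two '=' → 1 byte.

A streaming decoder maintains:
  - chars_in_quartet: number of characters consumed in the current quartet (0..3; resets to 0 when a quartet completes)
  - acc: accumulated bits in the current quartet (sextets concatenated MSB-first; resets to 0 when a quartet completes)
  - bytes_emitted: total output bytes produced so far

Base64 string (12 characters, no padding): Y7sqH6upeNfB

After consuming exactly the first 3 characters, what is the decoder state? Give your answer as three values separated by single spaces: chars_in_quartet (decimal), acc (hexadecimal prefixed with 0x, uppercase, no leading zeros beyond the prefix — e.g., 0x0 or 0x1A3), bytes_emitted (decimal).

After char 0 ('Y'=24): chars_in_quartet=1 acc=0x18 bytes_emitted=0
After char 1 ('7'=59): chars_in_quartet=2 acc=0x63B bytes_emitted=0
After char 2 ('s'=44): chars_in_quartet=3 acc=0x18EEC bytes_emitted=0

Answer: 3 0x18EEC 0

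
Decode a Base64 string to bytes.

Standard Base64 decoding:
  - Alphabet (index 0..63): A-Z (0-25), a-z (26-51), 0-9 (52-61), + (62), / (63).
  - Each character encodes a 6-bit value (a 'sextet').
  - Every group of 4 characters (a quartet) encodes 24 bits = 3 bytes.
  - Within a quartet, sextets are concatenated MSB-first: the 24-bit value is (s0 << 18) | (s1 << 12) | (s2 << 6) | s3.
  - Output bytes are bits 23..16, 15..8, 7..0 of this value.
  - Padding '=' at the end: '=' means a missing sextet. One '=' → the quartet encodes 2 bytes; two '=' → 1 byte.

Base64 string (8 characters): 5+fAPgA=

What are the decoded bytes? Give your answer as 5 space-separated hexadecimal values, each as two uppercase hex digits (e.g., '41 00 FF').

Answer: E7 E7 C0 3E 00

Derivation:
After char 0 ('5'=57): chars_in_quartet=1 acc=0x39 bytes_emitted=0
After char 1 ('+'=62): chars_in_quartet=2 acc=0xE7E bytes_emitted=0
After char 2 ('f'=31): chars_in_quartet=3 acc=0x39F9F bytes_emitted=0
After char 3 ('A'=0): chars_in_quartet=4 acc=0xE7E7C0 -> emit E7 E7 C0, reset; bytes_emitted=3
After char 4 ('P'=15): chars_in_quartet=1 acc=0xF bytes_emitted=3
After char 5 ('g'=32): chars_in_quartet=2 acc=0x3E0 bytes_emitted=3
After char 6 ('A'=0): chars_in_quartet=3 acc=0xF800 bytes_emitted=3
Padding '=': partial quartet acc=0xF800 -> emit 3E 00; bytes_emitted=5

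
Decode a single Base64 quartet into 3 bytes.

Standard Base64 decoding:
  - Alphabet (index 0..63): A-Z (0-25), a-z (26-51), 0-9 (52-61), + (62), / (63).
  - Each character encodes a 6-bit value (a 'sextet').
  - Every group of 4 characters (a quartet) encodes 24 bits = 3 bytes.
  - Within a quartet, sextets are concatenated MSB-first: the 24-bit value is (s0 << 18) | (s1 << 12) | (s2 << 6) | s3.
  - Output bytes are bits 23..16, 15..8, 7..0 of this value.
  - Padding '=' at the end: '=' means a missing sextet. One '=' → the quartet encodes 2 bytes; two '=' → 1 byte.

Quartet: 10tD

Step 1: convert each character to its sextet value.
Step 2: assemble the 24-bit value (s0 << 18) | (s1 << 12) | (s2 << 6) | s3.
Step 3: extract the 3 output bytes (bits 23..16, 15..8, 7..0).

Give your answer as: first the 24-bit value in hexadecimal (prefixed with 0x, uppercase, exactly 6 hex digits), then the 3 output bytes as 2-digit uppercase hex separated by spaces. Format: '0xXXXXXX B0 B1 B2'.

Answer: 0xD74B43 D7 4B 43

Derivation:
Sextets: 1=53, 0=52, t=45, D=3
24-bit: (53<<18) | (52<<12) | (45<<6) | 3
      = 0xD40000 | 0x034000 | 0x000B40 | 0x000003
      = 0xD74B43
Bytes: (v>>16)&0xFF=D7, (v>>8)&0xFF=4B, v&0xFF=43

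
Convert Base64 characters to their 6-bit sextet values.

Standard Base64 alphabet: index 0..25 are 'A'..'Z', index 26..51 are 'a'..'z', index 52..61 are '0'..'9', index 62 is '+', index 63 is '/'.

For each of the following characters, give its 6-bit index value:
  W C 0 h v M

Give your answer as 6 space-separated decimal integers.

'W': A..Z range, ord('W') − ord('A') = 22
'C': A..Z range, ord('C') − ord('A') = 2
'0': 0..9 range, 52 + ord('0') − ord('0') = 52
'h': a..z range, 26 + ord('h') − ord('a') = 33
'v': a..z range, 26 + ord('v') − ord('a') = 47
'M': A..Z range, ord('M') − ord('A') = 12

Answer: 22 2 52 33 47 12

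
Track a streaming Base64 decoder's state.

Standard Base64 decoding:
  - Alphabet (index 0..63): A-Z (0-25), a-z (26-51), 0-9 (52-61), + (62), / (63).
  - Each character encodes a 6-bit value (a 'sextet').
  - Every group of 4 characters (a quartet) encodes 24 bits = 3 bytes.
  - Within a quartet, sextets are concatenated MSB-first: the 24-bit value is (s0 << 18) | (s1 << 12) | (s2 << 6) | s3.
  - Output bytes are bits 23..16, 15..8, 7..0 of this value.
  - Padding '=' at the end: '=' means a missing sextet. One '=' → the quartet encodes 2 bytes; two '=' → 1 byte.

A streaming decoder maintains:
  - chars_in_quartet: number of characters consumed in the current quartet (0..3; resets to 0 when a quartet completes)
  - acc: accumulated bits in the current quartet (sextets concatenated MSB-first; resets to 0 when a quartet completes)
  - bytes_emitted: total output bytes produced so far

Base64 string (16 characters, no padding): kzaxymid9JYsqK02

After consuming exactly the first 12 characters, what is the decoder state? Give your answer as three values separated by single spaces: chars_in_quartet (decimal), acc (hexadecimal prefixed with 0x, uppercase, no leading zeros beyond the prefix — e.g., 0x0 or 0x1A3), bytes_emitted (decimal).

After char 0 ('k'=36): chars_in_quartet=1 acc=0x24 bytes_emitted=0
After char 1 ('z'=51): chars_in_quartet=2 acc=0x933 bytes_emitted=0
After char 2 ('a'=26): chars_in_quartet=3 acc=0x24CDA bytes_emitted=0
After char 3 ('x'=49): chars_in_quartet=4 acc=0x9336B1 -> emit 93 36 B1, reset; bytes_emitted=3
After char 4 ('y'=50): chars_in_quartet=1 acc=0x32 bytes_emitted=3
After char 5 ('m'=38): chars_in_quartet=2 acc=0xCA6 bytes_emitted=3
After char 6 ('i'=34): chars_in_quartet=3 acc=0x329A2 bytes_emitted=3
After char 7 ('d'=29): chars_in_quartet=4 acc=0xCA689D -> emit CA 68 9D, reset; bytes_emitted=6
After char 8 ('9'=61): chars_in_quartet=1 acc=0x3D bytes_emitted=6
After char 9 ('J'=9): chars_in_quartet=2 acc=0xF49 bytes_emitted=6
After char 10 ('Y'=24): chars_in_quartet=3 acc=0x3D258 bytes_emitted=6
After char 11 ('s'=44): chars_in_quartet=4 acc=0xF4962C -> emit F4 96 2C, reset; bytes_emitted=9

Answer: 0 0x0 9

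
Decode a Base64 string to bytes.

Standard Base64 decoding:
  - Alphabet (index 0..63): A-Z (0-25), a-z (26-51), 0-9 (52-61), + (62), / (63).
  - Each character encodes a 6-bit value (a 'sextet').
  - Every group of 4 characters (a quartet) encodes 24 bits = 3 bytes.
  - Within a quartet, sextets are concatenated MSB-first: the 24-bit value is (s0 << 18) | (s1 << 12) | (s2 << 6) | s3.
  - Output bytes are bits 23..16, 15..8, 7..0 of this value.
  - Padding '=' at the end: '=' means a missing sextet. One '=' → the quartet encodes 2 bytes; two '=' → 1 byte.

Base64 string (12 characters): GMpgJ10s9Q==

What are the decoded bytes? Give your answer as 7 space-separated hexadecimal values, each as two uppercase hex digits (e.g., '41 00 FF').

After char 0 ('G'=6): chars_in_quartet=1 acc=0x6 bytes_emitted=0
After char 1 ('M'=12): chars_in_quartet=2 acc=0x18C bytes_emitted=0
After char 2 ('p'=41): chars_in_quartet=3 acc=0x6329 bytes_emitted=0
After char 3 ('g'=32): chars_in_quartet=4 acc=0x18CA60 -> emit 18 CA 60, reset; bytes_emitted=3
After char 4 ('J'=9): chars_in_quartet=1 acc=0x9 bytes_emitted=3
After char 5 ('1'=53): chars_in_quartet=2 acc=0x275 bytes_emitted=3
After char 6 ('0'=52): chars_in_quartet=3 acc=0x9D74 bytes_emitted=3
After char 7 ('s'=44): chars_in_quartet=4 acc=0x275D2C -> emit 27 5D 2C, reset; bytes_emitted=6
After char 8 ('9'=61): chars_in_quartet=1 acc=0x3D bytes_emitted=6
After char 9 ('Q'=16): chars_in_quartet=2 acc=0xF50 bytes_emitted=6
Padding '==': partial quartet acc=0xF50 -> emit F5; bytes_emitted=7

Answer: 18 CA 60 27 5D 2C F5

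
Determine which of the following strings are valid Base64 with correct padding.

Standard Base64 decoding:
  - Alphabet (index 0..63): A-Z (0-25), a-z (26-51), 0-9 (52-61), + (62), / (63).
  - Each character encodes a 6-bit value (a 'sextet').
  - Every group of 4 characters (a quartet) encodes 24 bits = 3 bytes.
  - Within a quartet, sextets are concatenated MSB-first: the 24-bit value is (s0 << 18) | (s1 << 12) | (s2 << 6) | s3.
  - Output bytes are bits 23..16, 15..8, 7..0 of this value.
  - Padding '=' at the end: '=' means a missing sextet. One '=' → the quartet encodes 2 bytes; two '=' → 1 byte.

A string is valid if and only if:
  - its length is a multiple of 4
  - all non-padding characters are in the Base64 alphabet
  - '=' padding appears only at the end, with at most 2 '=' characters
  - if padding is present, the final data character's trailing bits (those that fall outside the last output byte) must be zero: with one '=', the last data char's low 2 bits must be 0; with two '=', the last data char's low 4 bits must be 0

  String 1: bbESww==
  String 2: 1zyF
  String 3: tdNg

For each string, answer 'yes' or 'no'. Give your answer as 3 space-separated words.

Answer: yes yes yes

Derivation:
String 1: 'bbESww==' → valid
String 2: '1zyF' → valid
String 3: 'tdNg' → valid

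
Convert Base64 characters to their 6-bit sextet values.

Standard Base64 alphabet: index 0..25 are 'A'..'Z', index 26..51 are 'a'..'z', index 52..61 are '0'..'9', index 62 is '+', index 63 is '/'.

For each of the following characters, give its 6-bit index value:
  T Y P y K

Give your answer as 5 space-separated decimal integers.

'T': A..Z range, ord('T') − ord('A') = 19
'Y': A..Z range, ord('Y') − ord('A') = 24
'P': A..Z range, ord('P') − ord('A') = 15
'y': a..z range, 26 + ord('y') − ord('a') = 50
'K': A..Z range, ord('K') − ord('A') = 10

Answer: 19 24 15 50 10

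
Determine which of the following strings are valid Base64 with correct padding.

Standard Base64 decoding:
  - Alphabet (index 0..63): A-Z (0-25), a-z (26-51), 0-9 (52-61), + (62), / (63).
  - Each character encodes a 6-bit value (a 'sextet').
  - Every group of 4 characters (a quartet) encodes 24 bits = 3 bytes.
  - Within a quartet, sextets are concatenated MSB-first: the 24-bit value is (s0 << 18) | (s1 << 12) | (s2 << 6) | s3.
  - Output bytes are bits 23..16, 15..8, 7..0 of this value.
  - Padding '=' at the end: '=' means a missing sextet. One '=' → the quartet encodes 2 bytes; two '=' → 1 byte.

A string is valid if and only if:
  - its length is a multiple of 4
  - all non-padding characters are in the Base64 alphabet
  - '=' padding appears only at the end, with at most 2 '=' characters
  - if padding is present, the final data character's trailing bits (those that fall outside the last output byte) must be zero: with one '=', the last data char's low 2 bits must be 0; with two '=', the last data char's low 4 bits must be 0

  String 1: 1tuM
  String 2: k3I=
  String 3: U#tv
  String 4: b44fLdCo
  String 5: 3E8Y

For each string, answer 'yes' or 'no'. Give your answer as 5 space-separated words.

Answer: yes yes no yes yes

Derivation:
String 1: '1tuM' → valid
String 2: 'k3I=' → valid
String 3: 'U#tv' → invalid (bad char(s): ['#'])
String 4: 'b44fLdCo' → valid
String 5: '3E8Y' → valid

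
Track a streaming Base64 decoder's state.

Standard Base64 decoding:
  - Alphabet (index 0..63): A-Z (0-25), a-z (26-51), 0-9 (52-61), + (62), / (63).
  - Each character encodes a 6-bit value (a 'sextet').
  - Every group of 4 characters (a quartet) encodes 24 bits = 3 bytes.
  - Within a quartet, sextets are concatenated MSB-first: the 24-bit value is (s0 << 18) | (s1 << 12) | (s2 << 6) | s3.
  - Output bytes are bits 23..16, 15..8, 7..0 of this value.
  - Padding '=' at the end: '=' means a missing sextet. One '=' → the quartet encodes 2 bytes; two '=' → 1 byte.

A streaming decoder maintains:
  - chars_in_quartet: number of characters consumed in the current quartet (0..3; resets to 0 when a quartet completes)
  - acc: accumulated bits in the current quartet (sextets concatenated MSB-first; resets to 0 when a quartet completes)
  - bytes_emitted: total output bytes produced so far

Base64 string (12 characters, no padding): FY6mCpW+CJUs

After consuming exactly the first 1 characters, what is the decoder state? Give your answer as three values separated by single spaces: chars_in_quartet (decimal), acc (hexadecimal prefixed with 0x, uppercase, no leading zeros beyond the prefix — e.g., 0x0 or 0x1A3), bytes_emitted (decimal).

Answer: 1 0x5 0

Derivation:
After char 0 ('F'=5): chars_in_quartet=1 acc=0x5 bytes_emitted=0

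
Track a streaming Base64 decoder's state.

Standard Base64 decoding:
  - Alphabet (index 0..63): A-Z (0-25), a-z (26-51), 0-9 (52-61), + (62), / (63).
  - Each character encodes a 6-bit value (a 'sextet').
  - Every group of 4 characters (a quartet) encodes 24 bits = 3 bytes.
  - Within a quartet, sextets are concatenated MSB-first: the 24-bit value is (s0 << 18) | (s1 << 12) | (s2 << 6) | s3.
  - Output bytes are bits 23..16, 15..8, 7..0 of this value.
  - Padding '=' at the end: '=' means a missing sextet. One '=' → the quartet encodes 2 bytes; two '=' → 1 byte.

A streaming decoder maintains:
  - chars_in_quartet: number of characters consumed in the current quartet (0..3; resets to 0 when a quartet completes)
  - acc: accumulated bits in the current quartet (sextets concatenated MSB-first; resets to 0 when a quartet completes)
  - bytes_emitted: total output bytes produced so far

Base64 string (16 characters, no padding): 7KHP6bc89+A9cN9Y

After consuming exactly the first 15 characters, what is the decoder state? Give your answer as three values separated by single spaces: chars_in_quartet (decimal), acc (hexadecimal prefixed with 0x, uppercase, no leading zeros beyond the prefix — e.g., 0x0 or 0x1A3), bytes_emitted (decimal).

Answer: 3 0x1C37D 9

Derivation:
After char 0 ('7'=59): chars_in_quartet=1 acc=0x3B bytes_emitted=0
After char 1 ('K'=10): chars_in_quartet=2 acc=0xECA bytes_emitted=0
After char 2 ('H'=7): chars_in_quartet=3 acc=0x3B287 bytes_emitted=0
After char 3 ('P'=15): chars_in_quartet=4 acc=0xECA1CF -> emit EC A1 CF, reset; bytes_emitted=3
After char 4 ('6'=58): chars_in_quartet=1 acc=0x3A bytes_emitted=3
After char 5 ('b'=27): chars_in_quartet=2 acc=0xE9B bytes_emitted=3
After char 6 ('c'=28): chars_in_quartet=3 acc=0x3A6DC bytes_emitted=3
After char 7 ('8'=60): chars_in_quartet=4 acc=0xE9B73C -> emit E9 B7 3C, reset; bytes_emitted=6
After char 8 ('9'=61): chars_in_quartet=1 acc=0x3D bytes_emitted=6
After char 9 ('+'=62): chars_in_quartet=2 acc=0xF7E bytes_emitted=6
After char 10 ('A'=0): chars_in_quartet=3 acc=0x3DF80 bytes_emitted=6
After char 11 ('9'=61): chars_in_quartet=4 acc=0xF7E03D -> emit F7 E0 3D, reset; bytes_emitted=9
After char 12 ('c'=28): chars_in_quartet=1 acc=0x1C bytes_emitted=9
After char 13 ('N'=13): chars_in_quartet=2 acc=0x70D bytes_emitted=9
After char 14 ('9'=61): chars_in_quartet=3 acc=0x1C37D bytes_emitted=9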